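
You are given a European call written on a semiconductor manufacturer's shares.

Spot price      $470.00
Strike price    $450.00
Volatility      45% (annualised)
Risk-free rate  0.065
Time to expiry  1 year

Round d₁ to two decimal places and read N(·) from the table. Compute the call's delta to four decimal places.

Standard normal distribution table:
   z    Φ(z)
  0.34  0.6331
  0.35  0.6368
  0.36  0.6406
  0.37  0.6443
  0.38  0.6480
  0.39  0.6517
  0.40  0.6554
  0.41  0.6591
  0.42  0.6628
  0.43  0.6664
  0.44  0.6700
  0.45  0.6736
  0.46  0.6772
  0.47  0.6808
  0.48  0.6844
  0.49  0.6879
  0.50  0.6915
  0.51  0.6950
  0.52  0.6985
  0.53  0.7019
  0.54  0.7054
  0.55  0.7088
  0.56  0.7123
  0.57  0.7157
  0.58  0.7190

0.6808

σ√T = 0.45 × 1.0000 = 0.4500
ln(S/K) + (r + σ²/2)T = ln(470/450) + (0.065 + 0.45²/2)·1 = 0.0435 + 0.1663 = 0.2097
d₁ = 0.2097 / 0.4500 = 0.4661 which rounds to 0.47
N(d₁) = N(0.47) = 0.6808
Δ_call = N(d₁) = 0.6808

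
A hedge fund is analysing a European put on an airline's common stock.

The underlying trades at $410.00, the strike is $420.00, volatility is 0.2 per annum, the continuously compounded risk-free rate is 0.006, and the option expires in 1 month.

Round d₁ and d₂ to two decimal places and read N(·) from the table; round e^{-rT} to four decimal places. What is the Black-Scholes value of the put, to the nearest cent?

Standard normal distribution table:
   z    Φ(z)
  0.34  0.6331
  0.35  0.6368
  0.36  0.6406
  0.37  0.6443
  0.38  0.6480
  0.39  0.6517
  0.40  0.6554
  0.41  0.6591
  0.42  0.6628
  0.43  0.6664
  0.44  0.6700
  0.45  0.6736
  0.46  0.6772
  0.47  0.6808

$15.58

σ√T = 0.2·√0.08333 = 0.0577
d₁ = [ln(410/420) + (0.006 + 0.2²/2)·0.08333] / 0.0577 = [-0.0241 + 0.0022] / 0.0577 = -0.3799 which rounds to -0.38
d₂ = d₁ − σ√T = -0.3799 − 0.0577 = -0.4376 which rounds to -0.44
e^(−rT) = e^(−0.006·0.08333) = 0.9995
N(−d₂) = N(0.44) = 0.6700;  N(−d₁) = N(0.38) = 0.6480
P = 420·0.9995·0.6700 − 410·0.6480 = 281.2593 − 265.6800 = 15.5793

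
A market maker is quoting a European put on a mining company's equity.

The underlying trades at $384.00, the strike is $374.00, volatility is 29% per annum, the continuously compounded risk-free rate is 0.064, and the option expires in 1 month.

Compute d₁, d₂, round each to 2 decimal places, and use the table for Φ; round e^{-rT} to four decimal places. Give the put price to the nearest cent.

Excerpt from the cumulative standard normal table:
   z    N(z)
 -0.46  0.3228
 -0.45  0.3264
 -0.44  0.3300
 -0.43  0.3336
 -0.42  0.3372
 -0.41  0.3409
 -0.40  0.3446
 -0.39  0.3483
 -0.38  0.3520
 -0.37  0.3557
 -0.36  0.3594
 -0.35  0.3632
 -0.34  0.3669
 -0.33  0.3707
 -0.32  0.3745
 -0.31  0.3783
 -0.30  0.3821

$7.01

T = 0.08333;  σ√T = 0.0837
d₁ = [ln(384/374) + (0.064 + 0.29²/2)·0.08333] / 0.0837 = [0.0264 + 0.0088] / 0.0837 = 0.4208 ⇒ 0.42
d₂ = d₁ − σ√T = 0.4208 − 0.0837 = 0.3370 ⇒ 0.34
exp(−rT) = exp(−0.064·0.08333) = 0.9947
P = 374·0.9947·N(-0.34) − 384·N(-0.42) = 374·0.9947·0.3669 − 384·0.3372 = 136.4933 − 129.4848 = 7.0085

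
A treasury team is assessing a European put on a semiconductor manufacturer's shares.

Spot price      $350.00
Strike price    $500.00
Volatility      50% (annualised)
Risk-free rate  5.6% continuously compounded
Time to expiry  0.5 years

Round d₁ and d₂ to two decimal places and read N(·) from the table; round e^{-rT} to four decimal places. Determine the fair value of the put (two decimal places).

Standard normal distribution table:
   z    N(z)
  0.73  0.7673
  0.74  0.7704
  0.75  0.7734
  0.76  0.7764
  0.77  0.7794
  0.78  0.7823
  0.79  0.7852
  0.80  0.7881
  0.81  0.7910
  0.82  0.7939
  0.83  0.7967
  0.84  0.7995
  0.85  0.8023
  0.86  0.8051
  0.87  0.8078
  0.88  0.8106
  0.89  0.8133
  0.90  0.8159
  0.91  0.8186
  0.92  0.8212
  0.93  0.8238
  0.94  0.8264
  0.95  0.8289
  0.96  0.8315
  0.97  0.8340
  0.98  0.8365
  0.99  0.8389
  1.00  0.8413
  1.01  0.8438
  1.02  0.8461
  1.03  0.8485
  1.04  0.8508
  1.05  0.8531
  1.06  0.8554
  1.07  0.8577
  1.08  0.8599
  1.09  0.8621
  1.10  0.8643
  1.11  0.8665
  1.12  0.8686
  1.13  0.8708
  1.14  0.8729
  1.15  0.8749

$150.60

T = 0.5;  σ√T = 0.3536
d₁ = [ln(350/500) + (0.056 + 0.5²/2)·0.5] / 0.3536 = [-0.3567 + 0.0905] / 0.3536 = -0.7529 ≈ -0.75
d₂ = d₁ − σ√T = -0.7529 − 0.3536 = -1.1064 ≈ -1.11
exp(−rT) = exp(−0.056·0.5) = 0.9724
N(−d₂) = N(1.11) = 0.8665;  N(−d₁) = N(0.75) = 0.7734
P = 500·0.9724·0.8665 − 350·0.7734 = 421.2923 − 270.6900 = 150.6023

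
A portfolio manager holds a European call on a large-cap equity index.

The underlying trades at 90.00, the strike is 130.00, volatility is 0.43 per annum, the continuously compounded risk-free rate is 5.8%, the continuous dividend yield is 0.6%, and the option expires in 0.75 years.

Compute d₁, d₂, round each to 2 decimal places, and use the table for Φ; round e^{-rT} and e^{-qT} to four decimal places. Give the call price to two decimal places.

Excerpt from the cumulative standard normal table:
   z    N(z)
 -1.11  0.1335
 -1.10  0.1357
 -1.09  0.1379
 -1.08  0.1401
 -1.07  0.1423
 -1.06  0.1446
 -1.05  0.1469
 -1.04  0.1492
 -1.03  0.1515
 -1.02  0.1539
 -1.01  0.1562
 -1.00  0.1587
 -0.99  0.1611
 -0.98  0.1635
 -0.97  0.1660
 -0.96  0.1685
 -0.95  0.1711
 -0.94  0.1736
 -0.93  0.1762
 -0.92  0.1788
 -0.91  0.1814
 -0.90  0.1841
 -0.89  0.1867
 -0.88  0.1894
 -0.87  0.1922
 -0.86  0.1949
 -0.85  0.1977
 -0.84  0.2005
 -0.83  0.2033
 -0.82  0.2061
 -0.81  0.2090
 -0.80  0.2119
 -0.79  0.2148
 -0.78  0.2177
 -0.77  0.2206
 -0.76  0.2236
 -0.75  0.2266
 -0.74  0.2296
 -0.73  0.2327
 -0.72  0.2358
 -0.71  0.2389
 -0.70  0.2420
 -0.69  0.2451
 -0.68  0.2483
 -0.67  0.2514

3.97

σ√T = 0.43 × 0.8660 = 0.3724
d₁ = [ln(90/130) + (0.058 − 0.006 + 0.43²/2)·0.75] / 0.3724 = [-0.3677 + 0.1083] / 0.3724 = -0.6965 ≈ -0.70
d₂ = d₁ − σ√T = -0.6965 − 0.3724 = -1.0689 ≈ -1.07
exp(−qT) = exp(−0.006·0.75) = 0.9955;  exp(−rT) = exp(−0.058·0.75) = 0.9574
N(d₁) = N(-0.70) = 0.2420;  N(d₂) = N(-1.07) = 0.1423
C = 90·0.9955·0.2420 − 130·0.9574·0.1423 = 21.6820 − 17.7109 = 3.9710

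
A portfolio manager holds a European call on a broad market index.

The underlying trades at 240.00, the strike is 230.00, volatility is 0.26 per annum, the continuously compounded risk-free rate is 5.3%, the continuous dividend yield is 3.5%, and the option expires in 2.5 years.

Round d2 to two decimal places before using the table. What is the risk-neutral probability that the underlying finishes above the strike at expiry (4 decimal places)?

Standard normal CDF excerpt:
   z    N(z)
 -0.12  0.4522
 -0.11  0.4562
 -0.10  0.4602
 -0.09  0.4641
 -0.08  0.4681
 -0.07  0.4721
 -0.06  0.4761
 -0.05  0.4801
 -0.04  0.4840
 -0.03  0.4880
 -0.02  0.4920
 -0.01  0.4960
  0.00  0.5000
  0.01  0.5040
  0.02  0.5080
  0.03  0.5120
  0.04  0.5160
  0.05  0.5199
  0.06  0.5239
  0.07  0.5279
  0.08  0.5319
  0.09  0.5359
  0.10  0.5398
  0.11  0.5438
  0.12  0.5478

0.5040

T = 2.5;  σ√T = 0.4111
ln(S/K) + (r − q + σ²/2)T = ln(240/230) + (0.053 − 0.035 + 0.26²/2)·2.5 = 0.0426 + 0.1295 = 0.1721
d₁ = 0.1721 / 0.4111 = 0.4185 ≈ 0.42
d₂ = d₁ − σ√T = 0.4185 − 0.4111 = 0.0074 ≈ 0.01
Risk-neutral Pr[S_T > K] = N(d₂) = N(0.01) = 0.5040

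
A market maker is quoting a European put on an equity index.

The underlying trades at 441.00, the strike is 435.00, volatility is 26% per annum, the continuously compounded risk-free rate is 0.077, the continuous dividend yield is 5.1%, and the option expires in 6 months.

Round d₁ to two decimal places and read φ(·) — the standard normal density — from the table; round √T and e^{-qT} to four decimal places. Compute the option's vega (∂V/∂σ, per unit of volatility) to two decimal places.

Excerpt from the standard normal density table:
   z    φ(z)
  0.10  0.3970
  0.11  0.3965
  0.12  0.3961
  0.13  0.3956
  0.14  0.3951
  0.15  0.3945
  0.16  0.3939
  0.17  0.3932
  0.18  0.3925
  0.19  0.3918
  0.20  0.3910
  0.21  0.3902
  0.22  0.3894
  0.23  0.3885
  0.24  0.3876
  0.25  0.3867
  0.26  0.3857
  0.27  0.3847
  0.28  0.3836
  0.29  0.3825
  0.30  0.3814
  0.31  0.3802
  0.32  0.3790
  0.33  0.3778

117.82

σ√T = 0.26·√0.5 = 0.1838
d₁ = [ln(441/435) + (0.077 − 0.051 + ½·0.26²)·0.5] / (σ√T) = (0.0137 + 0.0299) / 0.1838 = 0.2371 ⇒ 0.24
√T = √0.5 = 0.7071
φ(d₁) = φ(0.24) = 0.3876
e^(−qT) = e^(−0.051·0.5) = 0.9748
vega = S·e^(−qT)·φ(d₁)·√T = 441·0.9748·0.3876·0.7071 = 117.8199
(Call and put vega coincide under Black-Scholes.)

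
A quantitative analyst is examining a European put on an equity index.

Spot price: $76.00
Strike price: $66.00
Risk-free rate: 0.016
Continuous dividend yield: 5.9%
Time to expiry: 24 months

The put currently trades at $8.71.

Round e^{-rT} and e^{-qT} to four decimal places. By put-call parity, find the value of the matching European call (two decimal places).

exp(−qT) = exp(−0.059·2) = 0.8887;  exp(−rT) = exp(−0.016·2) = 0.9685
Put-call parity: C − P = S·e^(−qT) − K·e^(−rT) = 76·0.8887 − 66·0.9685 = 67.5412 − 63.9210 = 3.6202
C = P + (C − P) = 8.71 + (3.6202) = 12.3302

$12.33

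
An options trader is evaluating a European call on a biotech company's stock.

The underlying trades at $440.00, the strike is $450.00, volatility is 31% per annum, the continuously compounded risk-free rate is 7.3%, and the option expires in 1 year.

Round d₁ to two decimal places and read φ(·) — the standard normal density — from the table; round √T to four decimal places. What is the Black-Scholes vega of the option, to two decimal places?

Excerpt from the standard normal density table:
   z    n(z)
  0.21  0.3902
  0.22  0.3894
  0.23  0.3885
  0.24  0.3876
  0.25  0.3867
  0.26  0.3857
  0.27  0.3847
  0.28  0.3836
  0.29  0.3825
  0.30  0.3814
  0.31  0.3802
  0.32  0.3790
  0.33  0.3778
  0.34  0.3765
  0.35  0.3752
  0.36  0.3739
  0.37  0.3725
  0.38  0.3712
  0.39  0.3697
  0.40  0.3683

166.76

T = 1;  σ√T = 0.3100
d₁ = [ln(440/450) + (0.073 + 0.31²/2)·1] / 0.3100 = [-0.0225 + 0.1210] / 0.3100 = 0.3180 → 0.32
√T = √1 = 1.0000
φ(d₁) = φ(0.32) = 0.3790
vega = S·φ(d₁)·√T = 440·0.3790·1.0000 = 166.7600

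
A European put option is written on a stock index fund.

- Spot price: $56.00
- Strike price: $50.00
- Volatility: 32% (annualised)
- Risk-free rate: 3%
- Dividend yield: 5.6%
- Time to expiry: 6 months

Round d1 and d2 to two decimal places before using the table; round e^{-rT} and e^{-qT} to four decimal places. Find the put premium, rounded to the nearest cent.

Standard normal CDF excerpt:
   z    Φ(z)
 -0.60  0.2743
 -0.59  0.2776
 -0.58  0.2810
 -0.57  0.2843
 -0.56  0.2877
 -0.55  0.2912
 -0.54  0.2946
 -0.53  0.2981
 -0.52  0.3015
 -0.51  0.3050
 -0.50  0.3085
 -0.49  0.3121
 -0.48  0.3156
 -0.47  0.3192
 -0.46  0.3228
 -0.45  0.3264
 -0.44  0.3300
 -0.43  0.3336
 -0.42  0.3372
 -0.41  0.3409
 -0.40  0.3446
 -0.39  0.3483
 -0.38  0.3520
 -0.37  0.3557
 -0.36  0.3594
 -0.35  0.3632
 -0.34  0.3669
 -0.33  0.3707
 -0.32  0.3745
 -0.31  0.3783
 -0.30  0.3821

T = 0.5;  σ√T = 0.2263
d₁ = [ln(56/50) + (0.03 − 0.056 + 0.32²/2)·0.5] / 0.2263 = [0.1133 + 0.0126] / 0.2263 = 0.5565 which rounds to 0.56
d₂ = d₁ − σ√T = 0.5565 − 0.2263 = 0.3303 which rounds to 0.33
exp(−qT) = exp(−0.056·0.5) = 0.9724;  exp(−rT) = exp(−0.03·0.5) = 0.9851
N(−d₂) = N(-0.33) = 0.3707;  N(−d₁) = N(-0.56) = 0.2877
P = 50·0.9851·0.3707 − 56·0.9724·0.2877 = 18.2588 − 15.6665 = 2.5923

$2.59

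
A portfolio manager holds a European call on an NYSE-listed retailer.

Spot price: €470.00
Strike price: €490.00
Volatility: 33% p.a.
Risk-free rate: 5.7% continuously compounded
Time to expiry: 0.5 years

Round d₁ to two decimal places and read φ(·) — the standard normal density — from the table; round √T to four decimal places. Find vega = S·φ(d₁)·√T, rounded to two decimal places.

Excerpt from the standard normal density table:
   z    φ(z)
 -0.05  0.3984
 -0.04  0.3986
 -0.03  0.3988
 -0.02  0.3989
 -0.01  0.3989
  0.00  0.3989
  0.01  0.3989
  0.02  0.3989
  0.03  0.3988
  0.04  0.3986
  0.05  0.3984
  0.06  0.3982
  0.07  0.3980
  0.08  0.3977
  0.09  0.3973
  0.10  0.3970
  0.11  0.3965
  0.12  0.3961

132.34

σ√T = 0.33·√0.5 = 0.2333
d₁ = [ln(470/490) + (0.057 + 0.33²/2)·0.5] / 0.2333 = [-0.0417 + 0.0557] / 0.2333 = 0.0602 which rounds to 0.06
√T = √0.5 = 0.7071
φ(d₁) = φ(0.06) = 0.3982
vega = S·φ(d₁)·√T = 470·0.3982·0.7071 = 132.3366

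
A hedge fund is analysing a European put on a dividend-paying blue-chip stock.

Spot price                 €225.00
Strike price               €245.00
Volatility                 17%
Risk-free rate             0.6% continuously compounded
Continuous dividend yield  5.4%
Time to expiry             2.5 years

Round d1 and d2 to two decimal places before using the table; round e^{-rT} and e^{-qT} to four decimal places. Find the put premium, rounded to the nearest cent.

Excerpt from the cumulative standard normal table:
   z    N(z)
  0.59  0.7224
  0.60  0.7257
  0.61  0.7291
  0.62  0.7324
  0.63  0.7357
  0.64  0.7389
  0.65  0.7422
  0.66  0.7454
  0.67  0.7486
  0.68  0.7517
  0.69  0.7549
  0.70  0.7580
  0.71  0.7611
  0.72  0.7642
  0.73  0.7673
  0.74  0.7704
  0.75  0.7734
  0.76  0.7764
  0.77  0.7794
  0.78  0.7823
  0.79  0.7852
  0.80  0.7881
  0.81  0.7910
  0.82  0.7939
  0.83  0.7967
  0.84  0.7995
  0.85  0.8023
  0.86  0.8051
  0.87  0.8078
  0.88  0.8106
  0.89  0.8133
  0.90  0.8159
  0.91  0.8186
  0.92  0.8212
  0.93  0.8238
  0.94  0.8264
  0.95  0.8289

€52.29

T = 2.5;  σ√T = 0.2688
d₁ = [ln(225/245) + (0.006 − 0.054 + ½·0.17²)·2.5] / (σ√T) = (-0.0852 − 0.0839) / 0.2688 = -0.6289 ⇒ -0.63
d₂ = -0.6289 − 0.2688 = -0.8977 ⇒ -0.90
e^(−qT) = e^(−0.054·2.5) = 0.8737;  e^(−rT) = e^(−0.006·2.5) = 0.9851
N(−d₂) = N(0.90) = 0.8159;  N(−d₁) = N(0.63) = 0.7357
P = 245·0.9851·0.8159 − 225·0.8737·0.7357 = 196.9171 − 144.6257 = 52.2913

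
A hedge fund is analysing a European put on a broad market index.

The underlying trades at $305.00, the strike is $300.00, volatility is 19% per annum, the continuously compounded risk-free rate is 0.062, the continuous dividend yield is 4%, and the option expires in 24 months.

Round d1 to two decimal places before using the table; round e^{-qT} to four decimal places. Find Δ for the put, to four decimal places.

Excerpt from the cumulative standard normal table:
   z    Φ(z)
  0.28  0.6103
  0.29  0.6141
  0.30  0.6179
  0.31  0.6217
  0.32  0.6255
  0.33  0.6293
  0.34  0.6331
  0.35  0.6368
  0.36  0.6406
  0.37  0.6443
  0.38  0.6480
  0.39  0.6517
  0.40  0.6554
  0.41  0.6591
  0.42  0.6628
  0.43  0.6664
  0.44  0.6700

-0.3318

σ√T = 0.19·√2 = 0.2687
d₁ = [ln(305/300) + (0.062 − 0.04 + 0.19²/2)·2] / 0.2687 = [0.0165 + 0.0801] / 0.2687 = 0.3596 ⇒ 0.36
N(d₁) = N(0.36) = 0.6406
Δ_put = exp(−qT)·(N(d₁) − 1) = 0.9231·(0.6406 − 1) = -0.3318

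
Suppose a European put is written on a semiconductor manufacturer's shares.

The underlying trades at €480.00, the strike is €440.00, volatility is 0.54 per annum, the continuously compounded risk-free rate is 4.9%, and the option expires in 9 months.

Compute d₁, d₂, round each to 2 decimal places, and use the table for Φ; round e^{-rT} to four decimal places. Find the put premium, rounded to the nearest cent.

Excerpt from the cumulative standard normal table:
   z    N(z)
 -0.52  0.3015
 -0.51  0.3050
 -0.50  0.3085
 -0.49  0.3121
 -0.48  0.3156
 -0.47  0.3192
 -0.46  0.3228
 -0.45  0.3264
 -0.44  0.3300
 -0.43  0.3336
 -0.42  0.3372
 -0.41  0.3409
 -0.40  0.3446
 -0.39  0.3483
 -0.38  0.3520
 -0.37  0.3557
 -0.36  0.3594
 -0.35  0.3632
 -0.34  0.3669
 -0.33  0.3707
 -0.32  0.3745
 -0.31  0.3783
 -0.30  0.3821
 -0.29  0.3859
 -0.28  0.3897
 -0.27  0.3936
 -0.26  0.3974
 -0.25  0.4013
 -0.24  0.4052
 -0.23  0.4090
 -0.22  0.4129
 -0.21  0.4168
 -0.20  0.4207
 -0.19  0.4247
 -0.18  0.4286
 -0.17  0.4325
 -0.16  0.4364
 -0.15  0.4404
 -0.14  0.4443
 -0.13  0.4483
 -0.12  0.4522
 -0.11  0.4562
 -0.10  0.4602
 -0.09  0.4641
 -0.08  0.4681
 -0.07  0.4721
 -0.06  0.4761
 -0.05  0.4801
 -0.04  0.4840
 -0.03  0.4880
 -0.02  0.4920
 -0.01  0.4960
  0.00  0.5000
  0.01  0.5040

€58.89

σ√T = 0.54·√0.75 = 0.4677
ln(S/K) + (r + σ²/2)T = ln(480/440) + (0.049 + 0.54²/2)·0.75 = 0.0870 + 0.1461 = 0.2331
d₁ = 0.2331 / 0.4677 = 0.4985 → 0.50
d₂ = d₁ − σ√T = 0.4985 − 0.4677 = 0.0308 → 0.03
exp(−rT) = exp(−0.049·0.75) = 0.9639
P = 440·0.9639·N(-0.03) − 480·N(-0.50) = 440·0.9639·0.4880 − 480·0.3085 = 206.9686 − 148.0800 = 58.8886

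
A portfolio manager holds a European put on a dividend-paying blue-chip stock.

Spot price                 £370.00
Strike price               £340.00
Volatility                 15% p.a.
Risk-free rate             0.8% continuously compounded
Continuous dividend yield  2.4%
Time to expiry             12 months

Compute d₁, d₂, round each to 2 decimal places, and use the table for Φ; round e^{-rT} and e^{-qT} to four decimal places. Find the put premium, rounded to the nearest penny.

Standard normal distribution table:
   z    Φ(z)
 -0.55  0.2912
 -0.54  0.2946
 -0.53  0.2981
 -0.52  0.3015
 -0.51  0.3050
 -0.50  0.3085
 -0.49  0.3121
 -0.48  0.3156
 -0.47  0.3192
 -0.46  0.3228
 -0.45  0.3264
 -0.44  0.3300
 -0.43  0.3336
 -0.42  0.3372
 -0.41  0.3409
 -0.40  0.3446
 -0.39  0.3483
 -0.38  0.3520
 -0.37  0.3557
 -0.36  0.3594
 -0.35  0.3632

T = 1;  σ√T = 0.1500
d₁ = [ln(370/340) + (0.008 − 0.024 + 0.15²/2)·1] / 0.1500 = [0.0846 − 0.0048] / 0.1500 = 0.5320 ≈ 0.53
d₂ = d₁ − σ√T = 0.5320 − 0.1500 = 0.3820 ≈ 0.38
exp(−qT) = exp(−0.024·1) = 0.9763;  exp(−rT) = exp(−0.008·1) = 0.9920
P = 340·0.9920·N(-0.38) − 370·0.9763·N(-0.53) = 340·0.9920·0.3520 − 370·0.9763·0.2981 = 118.7226 − 107.6830 = 11.0396

£11.04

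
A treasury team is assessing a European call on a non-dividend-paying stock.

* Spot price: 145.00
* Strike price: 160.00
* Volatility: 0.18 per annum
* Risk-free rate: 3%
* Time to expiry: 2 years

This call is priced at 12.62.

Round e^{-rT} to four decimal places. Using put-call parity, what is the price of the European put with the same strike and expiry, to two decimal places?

exp(−rT) = exp(−0.03·2) = 0.9418
Put-call parity: C − P = S − K·e^(−rT) = 145 − 160·0.9418 = 145 − 150.6880 = -5.6880
P = C − (C − P) = 12.62 − (-5.6880) = 18.3080

18.31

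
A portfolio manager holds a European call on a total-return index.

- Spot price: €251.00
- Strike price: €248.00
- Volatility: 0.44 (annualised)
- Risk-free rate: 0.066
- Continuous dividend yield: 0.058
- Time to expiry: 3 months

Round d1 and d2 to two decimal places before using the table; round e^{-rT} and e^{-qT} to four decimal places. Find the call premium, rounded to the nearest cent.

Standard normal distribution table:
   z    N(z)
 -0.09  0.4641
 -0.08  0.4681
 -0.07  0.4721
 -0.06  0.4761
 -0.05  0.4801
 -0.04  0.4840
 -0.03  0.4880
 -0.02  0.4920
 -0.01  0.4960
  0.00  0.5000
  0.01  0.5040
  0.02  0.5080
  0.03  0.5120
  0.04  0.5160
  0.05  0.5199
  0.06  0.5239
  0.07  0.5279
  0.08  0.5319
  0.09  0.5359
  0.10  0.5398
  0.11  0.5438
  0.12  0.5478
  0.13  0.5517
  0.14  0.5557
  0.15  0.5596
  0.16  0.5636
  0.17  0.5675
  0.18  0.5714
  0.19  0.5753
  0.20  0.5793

σ√T = 0.44 × 0.5000 = 0.2200
d₁ = [ln(251/248) + (0.066 − 0.058 + ½·0.44²)·0.25] / (σ√T) = (0.0120 + 0.0262) / 0.2200 = 0.1737 ≈ 0.17
d₂ = 0.1737 − 0.2200 = -0.0463 ≈ -0.05
exp(−qT) = exp(−0.058·0.25) = 0.9856;  exp(−rT) = exp(−0.066·0.25) = 0.9836
N(d₁) = N(0.17) = 0.5675;  N(d₂) = N(-0.05) = 0.4801
C = 251·0.9856·0.5675 − 248·0.9836·0.4801 = 140.3913 − 117.1121 = 23.2792

€23.28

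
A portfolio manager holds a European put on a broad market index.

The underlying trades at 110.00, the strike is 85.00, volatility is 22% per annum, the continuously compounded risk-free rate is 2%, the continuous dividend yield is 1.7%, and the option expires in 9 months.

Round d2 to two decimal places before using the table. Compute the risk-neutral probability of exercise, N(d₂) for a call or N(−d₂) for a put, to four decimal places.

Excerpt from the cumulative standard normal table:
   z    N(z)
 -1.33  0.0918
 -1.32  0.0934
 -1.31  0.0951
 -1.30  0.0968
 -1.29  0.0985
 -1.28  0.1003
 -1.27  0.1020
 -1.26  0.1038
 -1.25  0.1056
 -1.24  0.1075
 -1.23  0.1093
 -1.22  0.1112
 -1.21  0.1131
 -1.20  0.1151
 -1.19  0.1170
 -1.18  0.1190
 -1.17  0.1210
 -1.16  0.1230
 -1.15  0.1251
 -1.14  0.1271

T = 0.75;  σ√T = 0.1905
d₁ = [ln(110/85) + (0.02 − 0.017 + 0.22²/2)·0.75] / 0.1905 = [0.2578 + 0.0204] / 0.1905 = 1.4603 ⇒ 1.46
d₂ = d₁ − σ√T = 1.4603 − 0.1905 = 1.2698 ⇒ 1.27
Pr(exercise) under Q = N(−d₂) = N(-1.27) = 0.1020

0.1020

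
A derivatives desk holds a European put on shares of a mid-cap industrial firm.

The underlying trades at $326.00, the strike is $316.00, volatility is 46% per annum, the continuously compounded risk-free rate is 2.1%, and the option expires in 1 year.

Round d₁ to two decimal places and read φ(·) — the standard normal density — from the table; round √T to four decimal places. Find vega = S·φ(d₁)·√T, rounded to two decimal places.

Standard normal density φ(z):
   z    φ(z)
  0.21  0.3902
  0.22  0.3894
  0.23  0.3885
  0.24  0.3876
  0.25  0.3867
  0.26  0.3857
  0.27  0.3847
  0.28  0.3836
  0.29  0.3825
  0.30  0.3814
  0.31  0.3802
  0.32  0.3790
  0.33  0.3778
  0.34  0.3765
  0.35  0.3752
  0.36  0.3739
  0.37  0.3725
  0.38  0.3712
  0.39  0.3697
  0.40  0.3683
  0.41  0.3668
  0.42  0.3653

T = 1;  σ√T = 0.4600
d₁ = [ln(326/316) + (0.021 + 0.46²/2)·1] / 0.4600 = [0.0312 + 0.1268] / 0.4600 = 0.3434 ≈ 0.34
√T = √1 = 1.0000
φ(d₁) = φ(0.34) = 0.3765
vega = S·φ(d₁)·√T = 326·0.3765·1.0000 = 122.7390
(Vega is the same for a European call and put with the same parameters.)

122.74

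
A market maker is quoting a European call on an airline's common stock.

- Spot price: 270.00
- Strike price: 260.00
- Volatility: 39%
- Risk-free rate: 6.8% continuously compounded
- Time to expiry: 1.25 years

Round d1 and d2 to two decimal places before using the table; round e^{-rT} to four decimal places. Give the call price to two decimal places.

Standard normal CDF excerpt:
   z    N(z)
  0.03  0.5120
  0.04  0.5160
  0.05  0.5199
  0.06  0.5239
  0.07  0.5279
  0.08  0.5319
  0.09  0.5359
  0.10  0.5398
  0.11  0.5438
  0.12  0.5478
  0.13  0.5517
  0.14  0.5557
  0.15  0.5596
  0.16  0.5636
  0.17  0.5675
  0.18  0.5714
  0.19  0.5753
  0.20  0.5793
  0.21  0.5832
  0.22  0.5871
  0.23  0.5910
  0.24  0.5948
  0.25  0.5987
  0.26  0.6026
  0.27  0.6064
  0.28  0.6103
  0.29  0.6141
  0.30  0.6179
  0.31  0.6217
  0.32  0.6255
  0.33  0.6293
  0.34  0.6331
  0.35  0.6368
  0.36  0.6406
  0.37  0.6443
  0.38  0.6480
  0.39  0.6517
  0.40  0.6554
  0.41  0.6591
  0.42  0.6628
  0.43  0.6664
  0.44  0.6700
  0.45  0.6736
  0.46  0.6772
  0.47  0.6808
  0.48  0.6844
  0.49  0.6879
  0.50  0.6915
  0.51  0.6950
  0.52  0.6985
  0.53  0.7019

61.59

σ√T = 0.39·√1.25 = 0.4360
d₁ = [ln(270/260) + (0.068 + 0.39²/2)·1.25] / 0.4360 = [0.0377 + 0.1801] / 0.4360 = 0.4995 ⇒ 0.50
d₂ = d₁ − σ√T = 0.4995 − 0.4360 = 0.0635 ⇒ 0.06
e^(−rT) = e^(−0.068·1.25) = 0.9185
N(d₁) = N(0.50) = 0.6915;  N(d₂) = N(0.06) = 0.5239
C = 270·0.6915 − 260·0.9185·0.5239 = 186.7050 − 125.1126 = 61.5924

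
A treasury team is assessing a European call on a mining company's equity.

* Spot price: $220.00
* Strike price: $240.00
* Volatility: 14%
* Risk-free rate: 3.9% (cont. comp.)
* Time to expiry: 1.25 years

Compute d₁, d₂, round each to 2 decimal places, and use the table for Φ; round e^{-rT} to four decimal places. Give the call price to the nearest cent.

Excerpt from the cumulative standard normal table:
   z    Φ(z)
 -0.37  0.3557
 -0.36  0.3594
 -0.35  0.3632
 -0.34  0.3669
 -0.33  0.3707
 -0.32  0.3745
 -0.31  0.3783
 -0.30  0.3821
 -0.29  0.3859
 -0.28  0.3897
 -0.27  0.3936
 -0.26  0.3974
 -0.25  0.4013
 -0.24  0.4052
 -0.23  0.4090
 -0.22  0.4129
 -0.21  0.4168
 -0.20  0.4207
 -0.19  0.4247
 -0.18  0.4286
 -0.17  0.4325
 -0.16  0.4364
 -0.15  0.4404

$9.55

T = 1.25;  σ√T = 0.1565
d₁ = [ln(220/240) + (0.039 + 0.14²/2)·1.25] / 0.1565 = [-0.0870 + 0.0610] / 0.1565 = -0.1662 which rounds to -0.17
d₂ = d₁ − σ√T = -0.1662 − 0.1565 = -0.3227 which rounds to -0.32
exp(−rT) = exp(−0.039·1.25) = 0.9524
N(d₁) = N(-0.17) = 0.4325;  N(d₂) = N(-0.32) = 0.3745
C = 220·0.4325 − 240·0.9524·0.3745 = 95.1500 − 85.6017 = 9.5483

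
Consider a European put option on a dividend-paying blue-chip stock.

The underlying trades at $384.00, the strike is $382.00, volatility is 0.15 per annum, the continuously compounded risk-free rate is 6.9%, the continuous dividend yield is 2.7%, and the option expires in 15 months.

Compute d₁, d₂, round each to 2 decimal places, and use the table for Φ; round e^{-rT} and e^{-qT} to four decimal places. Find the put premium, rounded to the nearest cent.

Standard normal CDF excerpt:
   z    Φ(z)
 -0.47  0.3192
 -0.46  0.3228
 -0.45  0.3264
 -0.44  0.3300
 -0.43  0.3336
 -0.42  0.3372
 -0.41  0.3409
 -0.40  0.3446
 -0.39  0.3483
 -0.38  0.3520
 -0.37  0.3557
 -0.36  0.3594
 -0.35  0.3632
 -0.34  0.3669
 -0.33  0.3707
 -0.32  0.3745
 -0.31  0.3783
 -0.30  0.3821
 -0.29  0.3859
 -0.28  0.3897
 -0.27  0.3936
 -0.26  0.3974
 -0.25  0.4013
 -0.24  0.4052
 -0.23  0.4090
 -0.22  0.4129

$15.42

σ√T = 0.15 × 1.1180 = 0.1677
d₁ = [ln(384/382) + (0.069 − 0.027 + ½·0.15²)·1.25] / (σ√T) = (0.0052 + 0.0666) / 0.1677 = 0.4280 ⇒ 0.43
d₂ = 0.4280 − 0.1677 = 0.2603 ⇒ 0.26
e^(−qT) = e^(−0.027·1.25) = 0.9668;  e^(−rT) = e^(−0.069·1.25) = 0.9174
N(−d₂) = N(-0.26) = 0.3974;  N(−d₁) = N(-0.43) = 0.3336
P = 382·0.9174·0.3974 − 384·0.9668·0.3336 = 139.2676 − 123.8494 = 15.4182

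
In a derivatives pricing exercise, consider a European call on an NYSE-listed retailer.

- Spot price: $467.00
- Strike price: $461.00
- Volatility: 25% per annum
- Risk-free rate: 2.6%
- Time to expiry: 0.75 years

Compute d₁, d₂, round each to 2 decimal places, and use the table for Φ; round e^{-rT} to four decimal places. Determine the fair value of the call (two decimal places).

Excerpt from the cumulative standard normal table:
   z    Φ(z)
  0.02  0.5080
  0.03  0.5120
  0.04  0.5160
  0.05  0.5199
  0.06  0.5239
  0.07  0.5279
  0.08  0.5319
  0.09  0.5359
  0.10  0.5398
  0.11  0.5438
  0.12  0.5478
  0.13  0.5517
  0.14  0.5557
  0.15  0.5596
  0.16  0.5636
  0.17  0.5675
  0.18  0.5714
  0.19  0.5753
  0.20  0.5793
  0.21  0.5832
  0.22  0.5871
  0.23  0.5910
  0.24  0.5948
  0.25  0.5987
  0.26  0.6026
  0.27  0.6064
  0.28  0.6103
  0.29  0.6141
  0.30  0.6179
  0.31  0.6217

σ√T = 0.25·√0.75 = 0.2165
d₁ = [ln(467/461) + (0.026 + 0.25²/2)·0.75] / 0.2165 = [0.0129 + 0.0429] / 0.2165 = 0.2580 ≈ 0.26
d₂ = d₁ − σ√T = 0.2580 − 0.2165 = 0.0415 ≈ 0.04
exp(−rT) = exp(−0.026·0.75) = 0.9807
N(d₁) = N(0.26) = 0.6026;  N(d₂) = N(0.04) = 0.5160
C = 467·0.6026 − 461·0.9807·0.5160 = 281.4142 − 233.2850 = 48.1292

$48.13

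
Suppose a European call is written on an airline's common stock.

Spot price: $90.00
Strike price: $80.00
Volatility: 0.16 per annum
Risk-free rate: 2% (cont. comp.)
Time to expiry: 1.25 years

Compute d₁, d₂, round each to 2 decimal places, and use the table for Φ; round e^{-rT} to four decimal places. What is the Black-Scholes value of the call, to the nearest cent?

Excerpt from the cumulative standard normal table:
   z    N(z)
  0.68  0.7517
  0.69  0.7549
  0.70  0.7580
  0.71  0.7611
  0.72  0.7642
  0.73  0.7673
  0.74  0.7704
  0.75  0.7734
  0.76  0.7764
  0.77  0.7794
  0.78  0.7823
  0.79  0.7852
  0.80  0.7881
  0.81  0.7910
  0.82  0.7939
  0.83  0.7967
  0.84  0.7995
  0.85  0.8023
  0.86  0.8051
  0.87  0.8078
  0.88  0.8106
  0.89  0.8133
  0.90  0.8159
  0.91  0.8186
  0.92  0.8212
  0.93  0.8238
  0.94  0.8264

σ√T = 0.16 × 1.1180 = 0.1789
d₁ = [ln(90/80) + (0.02 + ½·0.16²)·1.25] / (σ√T) = (0.1178 + 0.0410) / 0.1789 = 0.8876 which rounds to 0.89
d₂ = 0.8876 − 0.1789 = 0.7087 which rounds to 0.71
e^(−rT) = e^(−0.02·1.25) = 0.9753
C = 90·N(0.89) − 80·0.9753·N(0.71) = 90·0.8133 − 80·0.9753·0.7611 = 73.1970 − 59.3841 = 13.8129

$13.81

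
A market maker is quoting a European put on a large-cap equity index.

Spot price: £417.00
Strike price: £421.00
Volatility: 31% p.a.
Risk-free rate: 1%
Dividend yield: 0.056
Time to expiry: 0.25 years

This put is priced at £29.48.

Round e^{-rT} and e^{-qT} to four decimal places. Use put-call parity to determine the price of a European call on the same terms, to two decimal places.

£20.74

e^(−qT) = e^(−0.056·0.25) = 0.9861;  e^(−rT) = e^(−0.01·0.25) = 0.9975
Put-call parity: C − P = S·e^(−qT) − K·e^(−rT) = 417·0.9861 − 421·0.9975 = 411.2037 − 419.9475 = -8.7438
C = P + (C − P) = 29.48 + (-8.7438) = 20.7362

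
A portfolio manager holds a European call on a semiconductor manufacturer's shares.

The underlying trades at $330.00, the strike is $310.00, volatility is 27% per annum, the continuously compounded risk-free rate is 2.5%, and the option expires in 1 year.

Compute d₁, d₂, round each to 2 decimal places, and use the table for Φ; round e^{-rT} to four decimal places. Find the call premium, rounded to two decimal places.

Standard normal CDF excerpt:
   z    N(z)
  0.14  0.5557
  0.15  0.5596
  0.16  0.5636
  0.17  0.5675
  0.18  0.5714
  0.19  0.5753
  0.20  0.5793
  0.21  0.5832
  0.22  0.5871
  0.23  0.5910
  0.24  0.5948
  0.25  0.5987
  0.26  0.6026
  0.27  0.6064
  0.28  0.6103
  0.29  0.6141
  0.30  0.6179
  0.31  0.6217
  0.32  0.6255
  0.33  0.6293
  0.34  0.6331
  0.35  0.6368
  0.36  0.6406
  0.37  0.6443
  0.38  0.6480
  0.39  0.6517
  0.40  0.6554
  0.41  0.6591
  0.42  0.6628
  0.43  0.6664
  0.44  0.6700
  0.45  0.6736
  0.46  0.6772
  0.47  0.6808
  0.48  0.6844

T = 1;  σ√T = 0.2700
d₁ = [ln(330/310) + (0.025 + 0.27²/2)·1] / 0.2700 = [0.0625 + 0.0615] / 0.2700 = 0.4591 which rounds to 0.46
d₂ = d₁ − σ√T = 0.4591 − 0.2700 = 0.1891 which rounds to 0.19
e^(−rT) = e^(−0.025·1) = 0.9753
C = 330·N(0.46) − 310·0.9753·N(0.19) = 330·0.6772 − 310·0.9753·0.5753 = 223.4760 − 173.9379 = 49.5381

$49.54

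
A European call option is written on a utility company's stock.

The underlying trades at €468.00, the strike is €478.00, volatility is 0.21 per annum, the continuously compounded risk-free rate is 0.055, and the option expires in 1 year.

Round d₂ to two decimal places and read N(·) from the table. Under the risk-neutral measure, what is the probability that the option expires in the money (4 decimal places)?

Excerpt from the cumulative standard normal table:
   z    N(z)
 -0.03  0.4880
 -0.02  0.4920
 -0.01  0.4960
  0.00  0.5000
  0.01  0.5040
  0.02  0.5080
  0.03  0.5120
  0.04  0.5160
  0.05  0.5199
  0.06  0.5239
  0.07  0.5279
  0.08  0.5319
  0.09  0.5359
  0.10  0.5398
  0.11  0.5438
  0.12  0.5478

0.5239

σ√T = 0.21 × 1.0000 = 0.2100
d₁ = [ln(468/478) + (0.055 + 0.21²/2)·1] / 0.2100 = [-0.0211 + 0.0770] / 0.2100 = 0.2662 which rounds to 0.27
d₂ = d₁ − σ√T = 0.2662 − 0.2100 = 0.0562 which rounds to 0.06
Pr(exercise) under Q = N(d₂) = 0.5239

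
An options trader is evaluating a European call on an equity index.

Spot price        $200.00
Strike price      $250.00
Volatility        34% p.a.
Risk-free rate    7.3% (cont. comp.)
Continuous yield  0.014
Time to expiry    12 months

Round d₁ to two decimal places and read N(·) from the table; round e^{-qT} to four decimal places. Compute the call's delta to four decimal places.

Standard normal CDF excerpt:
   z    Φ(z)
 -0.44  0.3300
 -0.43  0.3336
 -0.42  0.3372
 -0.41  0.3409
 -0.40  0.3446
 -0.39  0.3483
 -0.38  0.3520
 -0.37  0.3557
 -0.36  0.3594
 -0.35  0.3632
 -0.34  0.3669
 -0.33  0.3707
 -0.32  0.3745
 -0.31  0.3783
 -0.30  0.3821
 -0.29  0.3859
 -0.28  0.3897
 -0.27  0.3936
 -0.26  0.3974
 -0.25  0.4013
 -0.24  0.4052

0.3730

σ√T = 0.34·√1 = 0.3400
d₁ = [ln(200/250) + (0.073 − 0.014 + 0.34²/2)·1] / 0.3400 = [-0.2231 + 0.1168] / 0.3400 = -0.3128 which rounds to -0.31
N(d₁) = N(-0.31) = 0.3783
Δ_call = e^(−qT)·N(d₁) = 0.9861·0.3783 = 0.3730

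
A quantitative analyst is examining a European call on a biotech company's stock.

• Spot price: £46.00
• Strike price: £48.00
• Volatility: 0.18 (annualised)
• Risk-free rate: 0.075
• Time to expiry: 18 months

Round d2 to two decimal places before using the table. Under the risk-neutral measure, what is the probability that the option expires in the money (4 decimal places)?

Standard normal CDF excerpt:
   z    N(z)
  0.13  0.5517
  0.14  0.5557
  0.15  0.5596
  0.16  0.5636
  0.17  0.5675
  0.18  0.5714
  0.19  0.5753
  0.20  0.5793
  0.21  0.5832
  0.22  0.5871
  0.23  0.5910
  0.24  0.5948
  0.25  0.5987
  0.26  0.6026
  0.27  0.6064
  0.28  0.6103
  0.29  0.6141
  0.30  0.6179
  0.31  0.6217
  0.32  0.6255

σ√T = 0.18·√1.5 = 0.2205
d₁ = [ln(46/48) + (0.075 + 0.18²/2)·1.5] / 0.2205 = [-0.0426 + 0.1368] / 0.2205 = 0.4275 ⇒ 0.43
d₂ = d₁ − σ√T = 0.4275 − 0.2205 = 0.2070 ⇒ 0.21
Pr(exercise) under Q = N(d₂) = 0.5832

0.5832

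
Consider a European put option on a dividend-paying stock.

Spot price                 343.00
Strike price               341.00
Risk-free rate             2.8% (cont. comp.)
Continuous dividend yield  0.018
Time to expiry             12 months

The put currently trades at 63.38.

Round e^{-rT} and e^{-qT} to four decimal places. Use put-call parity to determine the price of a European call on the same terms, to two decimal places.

68.69

e^(−qT) = e^(−0.018·1) = 0.9822;  e^(−rT) = e^(−0.028·1) = 0.9724
Put-call parity: C − P = S·e^(−qT) − K·e^(−rT) = 343·0.9822 − 341·0.9724 = 336.8946 − 331.5884 = 5.3062
C = P + (C − P) = 63.38 + (5.3062) = 68.6862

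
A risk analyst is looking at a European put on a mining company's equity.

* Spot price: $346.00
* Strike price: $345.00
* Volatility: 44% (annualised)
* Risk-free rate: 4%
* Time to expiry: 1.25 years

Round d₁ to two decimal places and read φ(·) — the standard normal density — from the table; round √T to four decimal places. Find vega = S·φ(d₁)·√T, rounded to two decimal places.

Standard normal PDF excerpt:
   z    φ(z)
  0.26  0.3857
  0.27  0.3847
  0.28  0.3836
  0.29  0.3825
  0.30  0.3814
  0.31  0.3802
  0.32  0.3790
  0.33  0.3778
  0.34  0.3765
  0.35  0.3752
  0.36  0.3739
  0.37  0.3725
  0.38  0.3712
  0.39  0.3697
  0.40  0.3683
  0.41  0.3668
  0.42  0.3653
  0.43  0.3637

T = 1.25;  σ√T = 0.4919
d₁ = [ln(346/345) + (0.04 + 0.44²/2)·1.25] / 0.4919 = [0.0029 + 0.1710] / 0.4919 = 0.3535 ≈ 0.35
√T = √1.25 = 1.1180
φ(d₁) = φ(0.35) = 0.3752
vega = S·φ(d₁)·√T = 346·0.3752·1.1180 = 145.1379

145.14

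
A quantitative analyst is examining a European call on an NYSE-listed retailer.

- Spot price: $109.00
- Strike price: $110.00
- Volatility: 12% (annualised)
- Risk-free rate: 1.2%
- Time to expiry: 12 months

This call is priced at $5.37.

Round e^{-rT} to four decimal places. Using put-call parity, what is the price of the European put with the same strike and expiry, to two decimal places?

$5.06

e^(−rT) = e^(−0.012·1) = 0.9881
Put-call parity: C − P = S − K·e^(−rT) = 109 − 110·0.9881 = 109 − 108.6910 = 0.3090
P = C − (C − P) = 5.37 − (0.3090) = 5.0610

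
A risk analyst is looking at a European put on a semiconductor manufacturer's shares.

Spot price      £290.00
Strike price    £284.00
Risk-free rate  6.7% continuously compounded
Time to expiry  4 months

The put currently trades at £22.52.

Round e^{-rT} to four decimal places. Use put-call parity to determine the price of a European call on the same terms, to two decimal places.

exp(−rT) = exp(−0.067·0.3333) = 0.9779
Put-call parity: C − P = S − K·e^(−rT) = 290 − 284·0.9779 = 290 − 277.7236 = 12.2764
C = P + (C − P) = 22.52 + (12.2764) = 34.7964

£34.80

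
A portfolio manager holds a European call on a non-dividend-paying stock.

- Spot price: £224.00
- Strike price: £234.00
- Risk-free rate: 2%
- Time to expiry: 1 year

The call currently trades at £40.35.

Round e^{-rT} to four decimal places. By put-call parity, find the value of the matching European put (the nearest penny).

e^(−rT) = e^(−0.02·1) = 0.9802
Put-call parity: C − P = S − K·e^(−rT) = 224 − 234·0.9802 = 224 − 229.3668 = -5.3668
P = C − (C − P) = 40.35 − (-5.3668) = 45.7168

£45.72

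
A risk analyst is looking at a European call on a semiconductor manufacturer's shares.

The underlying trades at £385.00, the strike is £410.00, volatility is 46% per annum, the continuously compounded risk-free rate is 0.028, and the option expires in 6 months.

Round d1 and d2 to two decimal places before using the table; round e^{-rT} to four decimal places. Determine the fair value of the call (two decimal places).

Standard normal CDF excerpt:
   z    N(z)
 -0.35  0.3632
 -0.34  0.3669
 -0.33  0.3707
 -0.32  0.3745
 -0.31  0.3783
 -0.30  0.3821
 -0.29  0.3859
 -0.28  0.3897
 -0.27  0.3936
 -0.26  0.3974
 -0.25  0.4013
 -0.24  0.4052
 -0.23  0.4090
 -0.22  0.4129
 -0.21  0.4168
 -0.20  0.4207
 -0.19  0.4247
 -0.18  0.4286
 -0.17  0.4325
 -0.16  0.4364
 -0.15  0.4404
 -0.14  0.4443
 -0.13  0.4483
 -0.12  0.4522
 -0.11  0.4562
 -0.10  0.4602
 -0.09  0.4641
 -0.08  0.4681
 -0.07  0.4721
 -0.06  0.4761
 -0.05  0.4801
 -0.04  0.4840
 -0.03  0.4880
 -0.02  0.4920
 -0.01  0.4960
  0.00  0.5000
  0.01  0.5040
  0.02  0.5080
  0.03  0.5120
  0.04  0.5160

T = 0.5;  σ√T = 0.3253
d₁ = [ln(385/410) + (0.028 + 0.46²/2)·0.5] / 0.3253 = [-0.0629 + 0.0669] / 0.3253 = 0.0123 → 0.01
d₂ = d₁ − σ√T = 0.0123 − 0.3253 = -0.3130 → -0.31
e^(−rT) = e^(−0.028·0.5) = 0.9861
N(d₁) = N(0.01) = 0.5040;  N(d₂) = N(-0.31) = 0.3783
C = 385·0.5040 − 410·0.9861·0.3783 = 194.0400 − 152.9471 = 41.0929

£41.09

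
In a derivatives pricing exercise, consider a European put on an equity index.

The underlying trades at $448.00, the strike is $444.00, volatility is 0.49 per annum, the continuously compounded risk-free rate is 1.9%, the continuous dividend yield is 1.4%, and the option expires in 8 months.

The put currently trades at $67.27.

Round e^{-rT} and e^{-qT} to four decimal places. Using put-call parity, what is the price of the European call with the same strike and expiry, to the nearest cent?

$72.70

exp(−qT) = exp(−0.014·0.6667) = 0.9907;  exp(−rT) = exp(−0.019·0.6667) = 0.9874
Put-call parity: C − P = S·e^(−qT) − K·e^(−rT) = 448·0.9907 − 444·0.9874 = 443.8336 − 438.4056 = 5.4280
C = P + (C − P) = 67.27 + (5.4280) = 72.6980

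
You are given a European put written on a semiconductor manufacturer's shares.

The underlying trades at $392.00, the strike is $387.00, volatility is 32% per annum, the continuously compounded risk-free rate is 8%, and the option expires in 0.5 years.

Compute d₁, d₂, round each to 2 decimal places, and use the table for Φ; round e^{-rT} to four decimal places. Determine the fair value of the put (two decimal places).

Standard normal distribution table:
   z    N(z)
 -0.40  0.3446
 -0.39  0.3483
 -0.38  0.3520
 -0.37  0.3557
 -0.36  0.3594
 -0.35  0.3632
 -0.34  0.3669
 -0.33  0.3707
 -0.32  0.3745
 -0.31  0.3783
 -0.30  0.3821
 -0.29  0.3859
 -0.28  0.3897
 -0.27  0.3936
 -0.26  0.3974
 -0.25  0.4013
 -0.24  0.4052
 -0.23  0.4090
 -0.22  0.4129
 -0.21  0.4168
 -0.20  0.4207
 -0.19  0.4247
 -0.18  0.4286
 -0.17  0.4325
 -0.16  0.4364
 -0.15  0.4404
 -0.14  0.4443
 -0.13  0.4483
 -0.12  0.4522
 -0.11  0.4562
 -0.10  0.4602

$25.77

σ√T = 0.32 × 0.7071 = 0.2263
ln(S/K) + (r + σ²/2)T = ln(392/387) + (0.08 + 0.32²/2)·0.5 = 0.0128 + 0.0656 = 0.0784
d₁ = 0.0784 / 0.2263 = 0.3466 ≈ 0.35
d₂ = d₁ − σ√T = 0.3466 − 0.2263 = 0.1204 ≈ 0.12
e^(−rT) = e^(−0.08·0.5) = 0.9608
P = 387·0.9608·N(-0.12) − 392·N(-0.35) = 387·0.9608·0.4522 − 392·0.3632 = 168.1413 − 142.3744 = 25.7669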